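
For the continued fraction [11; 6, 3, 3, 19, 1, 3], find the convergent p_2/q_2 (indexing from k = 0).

212/19

Using pₖ = aₖpₖ₋₁ + pₖ₋₂, qₖ = aₖqₖ₋₁ + qₖ₋₂ (with p₋₁=1, p₋₂=0, q₋₁=0, q₋₂=1):
  k=0: a=11, p=11, q=1
  k=1: a=6, p=67, q=6
  k=2: a=3, p=212, q=19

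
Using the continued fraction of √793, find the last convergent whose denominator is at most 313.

4393/156

√793 = [28; 6, 4, 6, 56, …] (period length 4).
Convergents:
  p_0/q_0 = 28/1
  p_1/q_1 = 169/6
  p_2/q_2 = 704/25
  p_3/q_3 = 4393/156
  p_4/q_4 = 246712/8761
q_3 = 156 ≤ 313 < 8761 = q_4, so the answer is 4393/156.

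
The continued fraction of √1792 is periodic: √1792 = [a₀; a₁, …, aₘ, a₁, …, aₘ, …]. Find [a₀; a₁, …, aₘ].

[42; 3, 84]

a₀ = ⌊√1792⌋ = 42.
With m₀=0, d₀=1 and mₖ₊₁ = dₖaₖ − mₖ, dₖ₊₁ = (n − mₖ₊₁²)/dₖ, aₖ₊₁ = ⌊(a₀+mₖ₊₁)/dₖ₊₁⌋:
  k=1: m=42, d=28, a=3
  k=2: m=42, d=1, a=84
d=1 and a=2a₀=84 at k=2, so the next step gives (m, d) = (42, 28) again — its k=1 value — and the period has length 2.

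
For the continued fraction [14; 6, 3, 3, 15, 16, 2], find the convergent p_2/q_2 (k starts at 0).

Using pₖ = aₖpₖ₋₁ + pₖ₋₂, qₖ = aₖqₖ₋₁ + qₖ₋₂ (with p₋₁=1, p₋₂=0, q₋₁=0, q₋₂=1):
  k=0: a=14, p=14, q=1
  k=1: a=6, p=85, q=6
  k=2: a=3, p=269, q=19

269/19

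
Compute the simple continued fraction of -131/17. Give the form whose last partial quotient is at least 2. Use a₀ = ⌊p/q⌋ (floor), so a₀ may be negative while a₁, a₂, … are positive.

-131 = -8·17 + 5
17 = 3·5 + 2
5 = 2·2 + 1
2 = 2·1 + 0  (stop)
So -131/17 = [-8; 3, 2, 2].

[-8; 3, 2, 2]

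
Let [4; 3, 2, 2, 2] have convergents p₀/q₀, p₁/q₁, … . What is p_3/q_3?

73/17

Using pₖ = aₖpₖ₋₁ + pₖ₋₂, qₖ = aₖqₖ₋₁ + qₖ₋₂ (with p₋₁=1, p₋₂=0, q₋₁=0, q₋₂=1):
  k=0: a=4, p=4, q=1
  k=1: a=3, p=13, q=3
  k=2: a=2, p=30, q=7
  k=3: a=2, p=73, q=17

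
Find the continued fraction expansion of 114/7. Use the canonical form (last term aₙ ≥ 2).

114 = 16×7 + 2
7 = 3×2 + 1
2 = 2×1 + 0  (stop)
So 114/7 = [16; 3, 2].

[16; 3, 2]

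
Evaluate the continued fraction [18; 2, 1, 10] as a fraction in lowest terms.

Fold from the inside: start with 10/1.
  1 + 1/10 = 11/10
  2 + 10/11 = 32/11
  18 + 11/32 = 587/32

587/32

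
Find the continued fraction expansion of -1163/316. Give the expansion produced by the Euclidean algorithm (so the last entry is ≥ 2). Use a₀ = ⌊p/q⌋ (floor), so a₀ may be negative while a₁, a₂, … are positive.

[-4; 3, 7, 1, 3, 3]

-1163 = -4*316 + 101
316 = 3*101 + 13
101 = 7*13 + 10
13 = 1*10 + 3
10 = 3*3 + 1
3 = 3*1 + 0  (stop)
So -1163/316 = [-4; 3, 7, 1, 3, 3].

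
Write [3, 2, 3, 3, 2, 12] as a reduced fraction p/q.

2263/659

Fold from the inside: start with 12/1.
  2 + 1/12 = 25/12
  3 + 12/25 = 87/25
  3 + 25/87 = 286/87
  2 + 87/286 = 659/286
  3 + 286/659 = 2263/659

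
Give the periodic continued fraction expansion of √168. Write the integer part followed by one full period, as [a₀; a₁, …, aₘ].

a₀ = ⌊√168⌋ = 12.
With m₀=0, d₀=1 and mₖ₊₁ = dₖaₖ − mₖ, dₖ₊₁ = (n − mₖ₊₁²)/dₖ, aₖ₊₁ = ⌊(a₀+mₖ₊₁)/dₖ₊₁⌋:
  k=1: m=12, d=24, a=1
  k=2: m=12, d=1, a=24
d=1 and a=2a₀=24 at k=2, so the next step gives (m, d) = (12, 24) again — its k=1 value — and the period has length 2.

[12; 1, 24]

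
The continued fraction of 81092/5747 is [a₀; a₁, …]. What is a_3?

81092 = 14·5747 + 634   →  a_0 = 14
5747 = 9·634 + 41   →  a_1 = 9
634 = 15·41 + 19   →  a_2 = 15
41 = 2·19 + 3   →  a_3 = 2

2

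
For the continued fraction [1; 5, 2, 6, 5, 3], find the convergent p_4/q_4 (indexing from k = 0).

433/366

Using pₖ = aₖpₖ₋₁ + pₖ₋₂, qₖ = aₖqₖ₋₁ + qₖ₋₂ (with p₋₁=1, p₋₂=0, q₋₁=0, q₋₂=1):
  k=0: a=1, p=1, q=1
  k=1: a=5, p=6, q=5
  k=2: a=2, p=13, q=11
  k=3: a=6, p=84, q=71
  k=4: a=5, p=433, q=366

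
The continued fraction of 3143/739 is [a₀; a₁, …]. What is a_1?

3143 = 4·739 + 187   →  a_0 = 4
739 = 3·187 + 178   →  a_1 = 3

3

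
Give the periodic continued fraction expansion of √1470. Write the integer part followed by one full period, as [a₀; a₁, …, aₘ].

a₀ = ⌊√1470⌋ = 38.
With m₀=0, d₀=1 and mₖ₊₁ = dₖaₖ − mₖ, dₖ₊₁ = (n − mₖ₊₁²)/dₖ, aₖ₊₁ = ⌊(a₀+mₖ₊₁)/dₖ₊₁⌋:
  k=1: m=38, d=26, a=2
  k=2: m=14, d=49, a=1
  k=3: m=35, d=5, a=14
  k=4: m=35, d=49, a=1
  k=5: m=14, d=26, a=2
  k=6: m=38, d=1, a=76
d=1 and a=2a₀=76 at k=6, so the next step gives (m, d) = (38, 26) again — its k=1 value — and the period has length 6.

[38; 2, 1, 14, 1, 2, 76]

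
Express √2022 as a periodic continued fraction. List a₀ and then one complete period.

[44; 1, 28, 1, 88]

a₀ = ⌊√2022⌋ = 44.
With m₀=0, d₀=1 and mₖ₊₁ = dₖaₖ − mₖ, dₖ₊₁ = (n − mₖ₊₁²)/dₖ, aₖ₊₁ = ⌊(a₀+mₖ₊₁)/dₖ₊₁⌋:
  k=1: m=44, d=86, a=1
  k=2: m=42, d=3, a=28
  k=3: m=42, d=86, a=1
  k=4: m=44, d=1, a=88
d=1 and a=2a₀=88 at k=4, so the next step gives (m, d) = (44, 86) again — its k=1 value — and the period has length 4.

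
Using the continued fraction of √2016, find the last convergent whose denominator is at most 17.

√2016 = [44; 1, 8, 1, 88, …] (period length 4).
Convergents:
  p_0/q_0 = 44/1
  p_1/q_1 = 45/1
  p_2/q_2 = 404/9
  p_3/q_3 = 449/10
  p_4/q_4 = 39916/889
q_3 = 10 ≤ 17 < 889 = q_4, so the answer is 449/10.

449/10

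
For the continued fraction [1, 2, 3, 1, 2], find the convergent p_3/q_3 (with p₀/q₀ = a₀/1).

Using pₖ = aₖpₖ₋₁ + pₖ₋₂, qₖ = aₖqₖ₋₁ + qₖ₋₂ (with p₋₁=1, p₋₂=0, q₋₁=0, q₋₂=1):
  k=0: a=1, p=1, q=1
  k=1: a=2, p=3, q=2
  k=2: a=3, p=10, q=7
  k=3: a=1, p=13, q=9

13/9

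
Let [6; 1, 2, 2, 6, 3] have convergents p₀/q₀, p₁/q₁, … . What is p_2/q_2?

20/3

Using pₖ = aₖpₖ₋₁ + pₖ₋₂, qₖ = aₖqₖ₋₁ + qₖ₋₂ (with p₋₁=1, p₋₂=0, q₋₁=0, q₋₂=1):
  k=0: a=6, p=6, q=1
  k=1: a=1, p=7, q=1
  k=2: a=2, p=20, q=3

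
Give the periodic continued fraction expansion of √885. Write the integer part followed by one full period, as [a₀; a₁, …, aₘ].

a₀ = ⌊√885⌋ = 29.
With m₀=0, d₀=1 and mₖ₊₁ = dₖaₖ − mₖ, dₖ₊₁ = (n − mₖ₊₁²)/dₖ, aₖ₊₁ = ⌊(a₀+mₖ₊₁)/dₖ₊₁⌋:
  k=1: m=29, d=44, a=1
  k=2: m=15, d=15, a=2
  k=3: m=15, d=44, a=1
  k=4: m=29, d=1, a=58
d=1 and a=2a₀=58 at k=4, so the next step gives (m, d) = (29, 44) again — its k=1 value — and the period has length 4.

[29; 1, 2, 1, 58]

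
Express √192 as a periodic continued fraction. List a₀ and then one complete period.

[13; 1, 5, 1, 26]

a₀ = ⌊√192⌋ = 13.
With m₀=0, d₀=1 and mₖ₊₁ = dₖaₖ − mₖ, dₖ₊₁ = (n − mₖ₊₁²)/dₖ, aₖ₊₁ = ⌊(a₀+mₖ₊₁)/dₖ₊₁⌋:
  k=1: m=13, d=23, a=1
  k=2: m=10, d=4, a=5
  k=3: m=10, d=23, a=1
  k=4: m=13, d=1, a=26
d=1 and a=2a₀=26 at k=4, so the next step gives (m, d) = (13, 23) again — its k=1 value — and the period has length 4.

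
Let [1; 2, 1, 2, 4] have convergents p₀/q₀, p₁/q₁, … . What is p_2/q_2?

4/3

Using pₖ = aₖpₖ₋₁ + pₖ₋₂, qₖ = aₖqₖ₋₁ + qₖ₋₂ (with p₋₁=1, p₋₂=0, q₋₁=0, q₋₂=1):
  k=0: a=1, p=1, q=1
  k=1: a=2, p=3, q=2
  k=2: a=1, p=4, q=3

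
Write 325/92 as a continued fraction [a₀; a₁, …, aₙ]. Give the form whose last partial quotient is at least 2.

[3; 1, 1, 7, 6]

325 = 3*92 + 49
92 = 1*49 + 43
49 = 1*43 + 6
43 = 7*6 + 1
6 = 6*1 + 0  (stop)
So 325/92 = [3; 1, 1, 7, 6].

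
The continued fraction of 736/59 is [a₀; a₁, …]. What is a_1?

736 = 12·59 + 28   →  a_0 = 12
59 = 2·28 + 3   →  a_1 = 2

2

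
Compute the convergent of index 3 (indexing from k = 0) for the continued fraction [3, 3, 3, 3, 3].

109/33

Using pₖ = aₖpₖ₋₁ + pₖ₋₂, qₖ = aₖqₖ₋₁ + qₖ₋₂ (with p₋₁=1, p₋₂=0, q₋₁=0, q₋₂=1):
  k=0: a=3, p=3, q=1
  k=1: a=3, p=10, q=3
  k=2: a=3, p=33, q=10
  k=3: a=3, p=109, q=33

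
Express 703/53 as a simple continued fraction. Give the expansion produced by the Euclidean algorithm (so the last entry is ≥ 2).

[13; 3, 1, 3, 1, 2]

703 = 13·53 + 14
53 = 3·14 + 11
14 = 1·11 + 3
11 = 3·3 + 2
3 = 1·2 + 1
2 = 2·1 + 0  (stop)
So 703/53 = [13; 3, 1, 3, 1, 2].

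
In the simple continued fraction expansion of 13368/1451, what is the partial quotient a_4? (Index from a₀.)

3

13368 = 9·1451 + 309   →  a_0 = 9
1451 = 4·309 + 215   →  a_1 = 4
309 = 1·215 + 94   →  a_2 = 1
215 = 2·94 + 27   →  a_3 = 2
94 = 3·27 + 13   →  a_4 = 3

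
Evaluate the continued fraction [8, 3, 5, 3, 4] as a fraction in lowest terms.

Fold from the inside: start with 4/1.
  3 + 1/4 = 13/4
  5 + 4/13 = 69/13
  3 + 13/69 = 220/69
  8 + 69/220 = 1829/220

1829/220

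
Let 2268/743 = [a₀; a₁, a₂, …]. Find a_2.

2268 = 3·743 + 39   →  a_0 = 3
743 = 19·39 + 2   →  a_1 = 19
39 = 19·2 + 1   →  a_2 = 19

19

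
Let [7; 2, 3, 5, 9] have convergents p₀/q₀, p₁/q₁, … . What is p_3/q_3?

Using pₖ = aₖpₖ₋₁ + pₖ₋₂, qₖ = aₖqₖ₋₁ + qₖ₋₂ (with p₋₁=1, p₋₂=0, q₋₁=0, q₋₂=1):
  k=0: a=7, p=7, q=1
  k=1: a=2, p=15, q=2
  k=2: a=3, p=52, q=7
  k=3: a=5, p=275, q=37

275/37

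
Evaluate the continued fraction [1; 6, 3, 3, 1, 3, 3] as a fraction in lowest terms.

1169/1009

Fold from the inside: start with 3/1.
  3 + 1/3 = 10/3
  1 + 3/10 = 13/10
  3 + 10/13 = 49/13
  3 + 13/49 = 160/49
  6 + 49/160 = 1009/160
  1 + 160/1009 = 1169/1009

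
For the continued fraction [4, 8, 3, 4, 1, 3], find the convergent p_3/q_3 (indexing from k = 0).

Using pₖ = aₖpₖ₋₁ + pₖ₋₂, qₖ = aₖqₖ₋₁ + qₖ₋₂ (with p₋₁=1, p₋₂=0, q₋₁=0, q₋₂=1):
  k=0: a=4, p=4, q=1
  k=1: a=8, p=33, q=8
  k=2: a=3, p=103, q=25
  k=3: a=4, p=445, q=108

445/108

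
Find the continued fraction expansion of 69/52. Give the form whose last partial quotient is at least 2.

[1; 3, 17]

69 = 1*52 + 17
52 = 3*17 + 1
17 = 17*1 + 0  (stop)
So 69/52 = [1; 3, 17].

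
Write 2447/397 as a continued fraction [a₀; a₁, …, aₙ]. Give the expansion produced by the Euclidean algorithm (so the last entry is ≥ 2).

[6; 6, 9, 3, 2]

2447 = 6*397 + 65
397 = 6*65 + 7
65 = 9*7 + 2
7 = 3*2 + 1
2 = 2*1 + 0  (stop)
So 2447/397 = [6; 6, 9, 3, 2].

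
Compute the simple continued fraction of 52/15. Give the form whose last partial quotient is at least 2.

[3; 2, 7]

52 = 3·15 + 7
15 = 2·7 + 1
7 = 7·1 + 0  (stop)
So 52/15 = [3; 2, 7].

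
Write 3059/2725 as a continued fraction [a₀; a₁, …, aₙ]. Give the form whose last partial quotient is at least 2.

[1; 8, 6, 3, 3, 5]

3059 = 1×2725 + 334
2725 = 8×334 + 53
334 = 6×53 + 16
53 = 3×16 + 5
16 = 3×5 + 1
5 = 5×1 + 0  (stop)
So 3059/2725 = [1; 8, 6, 3, 3, 5].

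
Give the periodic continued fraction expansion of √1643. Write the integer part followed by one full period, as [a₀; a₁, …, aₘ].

a₀ = ⌊√1643⌋ = 40.

[40; 1, 1, 6, 1, 6, 1, 1, 80]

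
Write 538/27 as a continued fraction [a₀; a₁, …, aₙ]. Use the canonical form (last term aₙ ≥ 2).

[19; 1, 12, 2]

538 = 19×27 + 25
27 = 1×25 + 2
25 = 12×2 + 1
2 = 2×1 + 0  (stop)
So 538/27 = [19; 1, 12, 2].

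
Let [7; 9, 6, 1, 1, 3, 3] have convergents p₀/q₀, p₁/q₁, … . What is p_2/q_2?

391/55

Using pₖ = aₖpₖ₋₁ + pₖ₋₂, qₖ = aₖqₖ₋₁ + qₖ₋₂ (with p₋₁=1, p₋₂=0, q₋₁=0, q₋₂=1):
  k=0: a=7, p=7, q=1
  k=1: a=9, p=64, q=9
  k=2: a=6, p=391, q=55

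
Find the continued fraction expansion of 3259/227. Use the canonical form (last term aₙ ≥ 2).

3259 = 14×227 + 81
227 = 2×81 + 65
81 = 1×65 + 16
65 = 4×16 + 1
16 = 16×1 + 0  (stop)
So 3259/227 = [14; 2, 1, 4, 16].

[14; 2, 1, 4, 16]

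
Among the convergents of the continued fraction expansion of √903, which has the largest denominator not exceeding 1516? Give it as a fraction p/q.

√903 = [30; 20, 60, …] (period length 2).
Convergents:
  p_0/q_0 = 30/1
  p_1/q_1 = 601/20
  p_2/q_2 = 36090/1201
  p_3/q_3 = 722401/24040
q_2 = 1201 ≤ 1516 < 24040 = q_3, so the answer is 36090/1201.

36090/1201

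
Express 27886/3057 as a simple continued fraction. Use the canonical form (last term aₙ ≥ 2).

[9; 8, 5, 9, 8]

27886 = 9·3057 + 373
3057 = 8·373 + 73
373 = 5·73 + 8
73 = 9·8 + 1
8 = 8·1 + 0  (stop)
So 27886/3057 = [9; 8, 5, 9, 8].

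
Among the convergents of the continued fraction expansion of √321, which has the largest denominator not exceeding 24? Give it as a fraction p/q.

215/12

√321 = [17; 1, 10, 1, 34, …] (period length 4).
Convergents:
  p_0/q_0 = 17/1
  p_1/q_1 = 18/1
  p_2/q_2 = 197/11
  p_3/q_3 = 215/12
  p_4/q_4 = 7507/419
q_3 = 12 ≤ 24 < 419 = q_4, so the answer is 215/12.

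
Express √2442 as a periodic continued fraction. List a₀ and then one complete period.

[49; 2, 2, 2, 98]

a₀ = ⌊√2442⌋ = 49.
With m₀=0, d₀=1 and mₖ₊₁ = dₖaₖ − mₖ, dₖ₊₁ = (n − mₖ₊₁²)/dₖ, aₖ₊₁ = ⌊(a₀+mₖ₊₁)/dₖ₊₁⌋:
  k=1: m=49, d=41, a=2
  k=2: m=33, d=33, a=2
  k=3: m=33, d=41, a=2
  k=4: m=49, d=1, a=98
d=1 and a=2a₀=98 at k=4, so the next step gives (m, d) = (49, 41) again — its k=1 value — and the period has length 4.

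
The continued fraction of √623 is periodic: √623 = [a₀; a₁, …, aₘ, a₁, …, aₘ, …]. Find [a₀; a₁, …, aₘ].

[24; 1, 23, 1, 48]

a₀ = ⌊√623⌋ = 24.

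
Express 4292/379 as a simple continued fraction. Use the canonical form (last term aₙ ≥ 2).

[11; 3, 12, 3, 3]

4292 = 11*379 + 123
379 = 3*123 + 10
123 = 12*10 + 3
10 = 3*3 + 1
3 = 3*1 + 0  (stop)
So 4292/379 = [11; 3, 12, 3, 3].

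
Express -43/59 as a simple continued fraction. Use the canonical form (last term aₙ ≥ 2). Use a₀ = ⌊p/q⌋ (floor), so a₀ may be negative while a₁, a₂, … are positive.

-43 = -1*59 + 16
59 = 3*16 + 11
16 = 1*11 + 5
11 = 2*5 + 1
5 = 5*1 + 0  (stop)
So -43/59 = [-1; 3, 1, 2, 5].

[-1; 3, 1, 2, 5]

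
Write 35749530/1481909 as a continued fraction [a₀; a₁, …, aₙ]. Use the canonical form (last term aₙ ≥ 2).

35749530 = 24*1481909 + 183714
1481909 = 8*183714 + 12197
183714 = 15*12197 + 759
12197 = 16*759 + 53
759 = 14*53 + 17
53 = 3*17 + 2
17 = 8*2 + 1
2 = 2*1 + 0  (stop)
So 35749530/1481909 = [24; 8, 15, 16, 14, 3, 8, 2].

[24; 8, 15, 16, 14, 3, 8, 2]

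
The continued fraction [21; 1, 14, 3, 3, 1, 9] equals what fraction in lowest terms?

Using pₖ = aₖpₖ₋₁ + pₖ₋₂ and qₖ = aₖqₖ₋₁ + qₖ₋₂:
  k=0: a=21, p=21, q=1
  k=1: a=1, p=22, q=1
  k=2: a=14, p=329, q=15
  k=3: a=3, p=1009, q=46
  k=4: a=3, p=3356, q=153
  k=5: a=1, p=4365, q=199
  k=6: a=9, p=42641, q=1944

42641/1944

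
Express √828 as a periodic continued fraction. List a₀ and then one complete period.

[28; 1, 3, 2, 3, 1, 56]

a₀ = ⌊√828⌋ = 28.
With m₀=0, d₀=1 and mₖ₊₁ = dₖaₖ − mₖ, dₖ₊₁ = (n − mₖ₊₁²)/dₖ, aₖ₊₁ = ⌊(a₀+mₖ₊₁)/dₖ₊₁⌋:
  k=1: m=28, d=44, a=1
  k=2: m=16, d=13, a=3
  k=3: m=23, d=23, a=2
  k=4: m=23, d=13, a=3
  k=5: m=16, d=44, a=1
  k=6: m=28, d=1, a=56
d=1 and a=2a₀=56 at k=6, so the next step gives (m, d) = (28, 44) again — its k=1 value — and the period has length 6.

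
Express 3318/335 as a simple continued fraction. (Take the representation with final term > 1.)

[9; 1, 9, 2, 7, 2]

3318 = 9×335 + 303
335 = 1×303 + 32
303 = 9×32 + 15
32 = 2×15 + 2
15 = 7×2 + 1
2 = 2×1 + 0  (stop)
So 3318/335 = [9; 1, 9, 2, 7, 2].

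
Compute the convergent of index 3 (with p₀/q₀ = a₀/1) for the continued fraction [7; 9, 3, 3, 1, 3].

661/93

Using pₖ = aₖpₖ₋₁ + pₖ₋₂, qₖ = aₖqₖ₋₁ + qₖ₋₂ (with p₋₁=1, p₋₂=0, q₋₁=0, q₋₂=1):
  k=0: a=7, p=7, q=1
  k=1: a=9, p=64, q=9
  k=2: a=3, p=199, q=28
  k=3: a=3, p=661, q=93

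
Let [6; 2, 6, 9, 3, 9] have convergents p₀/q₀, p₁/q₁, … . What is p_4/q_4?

Using pₖ = aₖpₖ₋₁ + pₖ₋₂, qₖ = aₖqₖ₋₁ + qₖ₋₂ (with p₋₁=1, p₋₂=0, q₋₁=0, q₋₂=1):
  k=0: a=6, p=6, q=1
  k=1: a=2, p=13, q=2
  k=2: a=6, p=84, q=13
  k=3: a=9, p=769, q=119
  k=4: a=3, p=2391, q=370

2391/370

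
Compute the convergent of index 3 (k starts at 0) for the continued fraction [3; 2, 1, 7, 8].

77/23

Using pₖ = aₖpₖ₋₁ + pₖ₋₂, qₖ = aₖqₖ₋₁ + qₖ₋₂ (with p₋₁=1, p₋₂=0, q₋₁=0, q₋₂=1):
  k=0: a=3, p=3, q=1
  k=1: a=2, p=7, q=2
  k=2: a=1, p=10, q=3
  k=3: a=7, p=77, q=23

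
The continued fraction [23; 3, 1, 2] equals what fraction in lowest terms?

Using pₖ = aₖpₖ₋₁ + pₖ₋₂ and qₖ = aₖqₖ₋₁ + qₖ₋₂:
  k=0: a=23, p=23, q=1
  k=1: a=3, p=70, q=3
  k=2: a=1, p=93, q=4
  k=3: a=2, p=256, q=11

256/11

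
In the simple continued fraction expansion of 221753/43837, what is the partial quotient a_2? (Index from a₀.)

14

221753 = 5·43837 + 2568   →  a_0 = 5
43837 = 17·2568 + 181   →  a_1 = 17
2568 = 14·181 + 34   →  a_2 = 14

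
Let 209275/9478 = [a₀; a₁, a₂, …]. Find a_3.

19

209275 = 22·9478 + 759   →  a_0 = 22
9478 = 12·759 + 370   →  a_1 = 12
759 = 2·370 + 19   →  a_2 = 2
370 = 19·19 + 9   →  a_3 = 19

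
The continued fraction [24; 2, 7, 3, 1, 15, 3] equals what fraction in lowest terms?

73232/2993

Fold from the inside: start with 3/1.
  15 + 1/3 = 46/3
  1 + 3/46 = 49/46
  3 + 46/49 = 193/49
  7 + 49/193 = 1400/193
  2 + 193/1400 = 2993/1400
  24 + 1400/2993 = 73232/2993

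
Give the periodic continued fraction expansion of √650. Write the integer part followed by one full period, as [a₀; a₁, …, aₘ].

a₀ = ⌊√650⌋ = 25.
With m₀=0, d₀=1 and mₖ₊₁ = dₖaₖ − mₖ, dₖ₊₁ = (n − mₖ₊₁²)/dₖ, aₖ₊₁ = ⌊(a₀+mₖ₊₁)/dₖ₊₁⌋:
  k=1: m=25, d=25, a=2
  k=2: m=25, d=1, a=50
d=1 and a=2a₀=50 at k=2, so the next step gives (m, d) = (25, 25) again — its k=1 value — and the period has length 2.

[25; 2, 50]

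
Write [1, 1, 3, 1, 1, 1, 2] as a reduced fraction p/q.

66/37

Fold from the inside: start with 2/1.
  1 + 1/2 = 3/2
  1 + 2/3 = 5/3
  1 + 3/5 = 8/5
  3 + 5/8 = 29/8
  1 + 8/29 = 37/29
  1 + 29/37 = 66/37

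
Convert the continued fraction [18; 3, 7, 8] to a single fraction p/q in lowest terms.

Using pₖ = aₖpₖ₋₁ + pₖ₋₂ and qₖ = aₖqₖ₋₁ + qₖ₋₂:
  k=0: a=18, p=18, q=1
  k=1: a=3, p=55, q=3
  k=2: a=7, p=403, q=22
  k=3: a=8, p=3279, q=179

3279/179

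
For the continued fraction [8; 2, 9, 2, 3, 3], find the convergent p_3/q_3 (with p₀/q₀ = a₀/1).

339/40

Using pₖ = aₖpₖ₋₁ + pₖ₋₂, qₖ = aₖqₖ₋₁ + qₖ₋₂ (with p₋₁=1, p₋₂=0, q₋₁=0, q₋₂=1):
  k=0: a=8, p=8, q=1
  k=1: a=2, p=17, q=2
  k=2: a=9, p=161, q=19
  k=3: a=2, p=339, q=40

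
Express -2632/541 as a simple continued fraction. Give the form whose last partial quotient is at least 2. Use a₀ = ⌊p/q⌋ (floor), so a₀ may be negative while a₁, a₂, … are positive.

-2632 = -5×541 + 73
541 = 7×73 + 30
73 = 2×30 + 13
30 = 2×13 + 4
13 = 3×4 + 1
4 = 4×1 + 0  (stop)
So -2632/541 = [-5; 7, 2, 2, 3, 4].

[-5; 7, 2, 2, 3, 4]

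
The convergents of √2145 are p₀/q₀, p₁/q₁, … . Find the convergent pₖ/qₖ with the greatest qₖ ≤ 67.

1621/35

√2145 = [46; 3, 5, 2, 5, 3, 92, …] (period length 6).
Convergents:
  p_0/q_0 = 46/1
  p_1/q_1 = 139/3
  p_2/q_2 = 741/16
  p_3/q_3 = 1621/35
  p_4/q_4 = 8846/191
q_3 = 35 ≤ 67 < 191 = q_4, so the answer is 1621/35.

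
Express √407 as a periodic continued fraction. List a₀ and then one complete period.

a₀ = ⌊√407⌋ = 20.
With m₀=0, d₀=1 and mₖ₊₁ = dₖaₖ − mₖ, dₖ₊₁ = (n − mₖ₊₁²)/dₖ, aₖ₊₁ = ⌊(a₀+mₖ₊₁)/dₖ₊₁⌋:
  k=1: m=20, d=7, a=5
  k=2: m=15, d=26, a=1
  k=3: m=11, d=11, a=2
  k=4: m=11, d=26, a=1
  k=5: m=15, d=7, a=5
  k=6: m=20, d=1, a=40
d=1 and a=2a₀=40 at k=6, so the next step gives (m, d) = (20, 7) again — its k=1 value — and the period has length 6.

[20; 5, 1, 2, 1, 5, 40]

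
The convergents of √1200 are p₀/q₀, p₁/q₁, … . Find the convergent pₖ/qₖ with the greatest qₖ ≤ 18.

√1200 = [34; 1, 1, 1, 3, 1, 1, 1, 68, …] (period length 8).
Convergents:
  p_0/q_0 = 34/1
  p_1/q_1 = 35/1
  p_2/q_2 = 69/2
  p_3/q_3 = 104/3
  p_4/q_4 = 381/11
  p_5/q_5 = 485/14
  p_6/q_6 = 866/25
q_5 = 14 ≤ 18 < 25 = q_6, so the answer is 485/14.

485/14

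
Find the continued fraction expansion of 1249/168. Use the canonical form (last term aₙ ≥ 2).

1249 = 7*168 + 73
168 = 2*73 + 22
73 = 3*22 + 7
22 = 3*7 + 1
7 = 7*1 + 0  (stop)
So 1249/168 = [7; 2, 3, 3, 7].

[7; 2, 3, 3, 7]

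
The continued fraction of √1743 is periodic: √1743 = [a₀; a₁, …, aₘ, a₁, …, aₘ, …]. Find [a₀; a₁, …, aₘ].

[41; 1, 2, 1, 82]

a₀ = ⌊√1743⌋ = 41.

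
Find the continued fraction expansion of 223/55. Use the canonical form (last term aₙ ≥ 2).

223 = 4*55 + 3
55 = 18*3 + 1
3 = 3*1 + 0  (stop)
So 223/55 = [4; 18, 3].

[4; 18, 3]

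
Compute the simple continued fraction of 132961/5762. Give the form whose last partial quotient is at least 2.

132961 = 23×5762 + 435
5762 = 13×435 + 107
435 = 4×107 + 7
107 = 15×7 + 2
7 = 3×2 + 1
2 = 2×1 + 0  (stop)
So 132961/5762 = [23; 13, 4, 15, 3, 2].

[23; 13, 4, 15, 3, 2]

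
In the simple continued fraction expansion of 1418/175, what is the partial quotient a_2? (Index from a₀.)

1418 = 8·175 + 18   →  a_0 = 8
175 = 9·18 + 13   →  a_1 = 9
18 = 1·13 + 5   →  a_2 = 1

1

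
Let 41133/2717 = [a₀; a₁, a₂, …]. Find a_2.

5

41133 = 15·2717 + 378   →  a_0 = 15
2717 = 7·378 + 71   →  a_1 = 7
378 = 5·71 + 23   →  a_2 = 5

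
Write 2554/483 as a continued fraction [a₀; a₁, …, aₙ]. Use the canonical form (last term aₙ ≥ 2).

[5; 3, 2, 9, 2, 3]

2554 = 5*483 + 139
483 = 3*139 + 66
139 = 2*66 + 7
66 = 9*7 + 3
7 = 2*3 + 1
3 = 3*1 + 0  (stop)
So 2554/483 = [5; 3, 2, 9, 2, 3].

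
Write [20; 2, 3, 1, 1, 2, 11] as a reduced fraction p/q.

Fold from the inside: start with 11/1.
  2 + 1/11 = 23/11
  1 + 11/23 = 34/23
  1 + 23/34 = 57/34
  3 + 34/57 = 205/57
  2 + 57/205 = 467/205
  20 + 205/467 = 9545/467

9545/467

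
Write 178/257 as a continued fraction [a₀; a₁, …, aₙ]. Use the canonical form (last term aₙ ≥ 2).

[0; 1, 2, 3, 1, 19]

178 = 0*257 + 178
257 = 1*178 + 79
178 = 2*79 + 20
79 = 3*20 + 19
20 = 1*19 + 1
19 = 19*1 + 0  (stop)
So 178/257 = [0; 1, 2, 3, 1, 19].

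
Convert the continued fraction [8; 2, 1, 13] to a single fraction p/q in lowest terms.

Using pₖ = aₖpₖ₋₁ + pₖ₋₂ and qₖ = aₖqₖ₋₁ + qₖ₋₂:
  k=0: a=8, p=8, q=1
  k=1: a=2, p=17, q=2
  k=2: a=1, p=25, q=3
  k=3: a=13, p=342, q=41

342/41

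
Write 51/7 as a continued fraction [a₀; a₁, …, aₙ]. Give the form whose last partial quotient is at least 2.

51 = 7*7 + 2
7 = 3*2 + 1
2 = 2*1 + 0  (stop)
So 51/7 = [7; 3, 2].

[7; 3, 2]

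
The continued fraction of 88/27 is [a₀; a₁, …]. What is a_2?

1

88 = 3·27 + 7   →  a_0 = 3
27 = 3·7 + 6   →  a_1 = 3
7 = 1·6 + 1   →  a_2 = 1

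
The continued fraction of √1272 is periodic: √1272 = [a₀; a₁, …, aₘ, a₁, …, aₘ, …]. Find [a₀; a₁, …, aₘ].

[35; 1, 1, 1, 70]

a₀ = ⌊√1272⌋ = 35.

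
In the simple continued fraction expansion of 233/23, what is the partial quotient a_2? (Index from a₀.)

233 = 10·23 + 3   →  a_0 = 10
23 = 7·3 + 2   →  a_1 = 7
3 = 1·2 + 1   →  a_2 = 1

1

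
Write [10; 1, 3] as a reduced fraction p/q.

43/4

Using pₖ = aₖpₖ₋₁ + pₖ₋₂ and qₖ = aₖqₖ₋₁ + qₖ₋₂:
  k=0: a=10, p=10, q=1
  k=1: a=1, p=11, q=1
  k=2: a=3, p=43, q=4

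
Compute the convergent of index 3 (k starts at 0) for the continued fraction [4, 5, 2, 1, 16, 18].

67/16

Using pₖ = aₖpₖ₋₁ + pₖ₋₂, qₖ = aₖqₖ₋₁ + qₖ₋₂ (with p₋₁=1, p₋₂=0, q₋₁=0, q₋₂=1):
  k=0: a=4, p=4, q=1
  k=1: a=5, p=21, q=5
  k=2: a=2, p=46, q=11
  k=3: a=1, p=67, q=16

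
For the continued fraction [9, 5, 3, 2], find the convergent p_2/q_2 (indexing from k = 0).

Using pₖ = aₖpₖ₋₁ + pₖ₋₂, qₖ = aₖqₖ₋₁ + qₖ₋₂ (with p₋₁=1, p₋₂=0, q₋₁=0, q₋₂=1):
  k=0: a=9, p=9, q=1
  k=1: a=5, p=46, q=5
  k=2: a=3, p=147, q=16

147/16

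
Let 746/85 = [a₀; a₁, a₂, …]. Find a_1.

746 = 8·85 + 66   →  a_0 = 8
85 = 1·66 + 19   →  a_1 = 1

1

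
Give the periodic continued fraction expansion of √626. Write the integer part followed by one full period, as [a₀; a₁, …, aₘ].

a₀ = ⌊√626⌋ = 25.

[25; 50]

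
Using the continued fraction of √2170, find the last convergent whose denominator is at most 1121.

51754/1111

√2170 = [46; 1, 1, 2, 1, 1, 92, …] (period length 6).
Convergents:
  p_0/q_0 = 46/1
  p_1/q_1 = 47/1
  p_2/q_2 = 93/2
  p_3/q_3 = 233/5
  p_4/q_4 = 326/7
  p_5/q_5 = 559/12
  p_6/q_6 = 51754/1111
  p_7/q_7 = 52313/1123
q_6 = 1111 ≤ 1121 < 1123 = q_7, so the answer is 51754/1111.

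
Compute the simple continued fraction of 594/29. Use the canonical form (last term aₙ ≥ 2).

594 = 20×29 + 14
29 = 2×14 + 1
14 = 14×1 + 0  (stop)
So 594/29 = [20; 2, 14].

[20; 2, 14]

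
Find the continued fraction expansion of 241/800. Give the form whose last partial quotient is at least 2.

[0; 3, 3, 7, 1, 2, 3]

241 = 0×800 + 241
800 = 3×241 + 77
241 = 3×77 + 10
77 = 7×10 + 7
10 = 1×7 + 3
7 = 2×3 + 1
3 = 3×1 + 0  (stop)
So 241/800 = [0; 3, 3, 7, 1, 2, 3].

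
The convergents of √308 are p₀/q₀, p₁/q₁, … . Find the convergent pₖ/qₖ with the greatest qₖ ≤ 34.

351/20

√308 = [17; 1, 1, 4, 1, 1, 34, …] (period length 6).
Convergents:
  p_0/q_0 = 17/1
  p_1/q_1 = 18/1
  p_2/q_2 = 35/2
  p_3/q_3 = 158/9
  p_4/q_4 = 193/11
  p_5/q_5 = 351/20
  p_6/q_6 = 12127/691
q_5 = 20 ≤ 34 < 691 = q_6, so the answer is 351/20.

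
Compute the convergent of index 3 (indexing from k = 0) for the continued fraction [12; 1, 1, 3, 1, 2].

88/7

Using pₖ = aₖpₖ₋₁ + pₖ₋₂, qₖ = aₖqₖ₋₁ + qₖ₋₂ (with p₋₁=1, p₋₂=0, q₋₁=0, q₋₂=1):
  k=0: a=12, p=12, q=1
  k=1: a=1, p=13, q=1
  k=2: a=1, p=25, q=2
  k=3: a=3, p=88, q=7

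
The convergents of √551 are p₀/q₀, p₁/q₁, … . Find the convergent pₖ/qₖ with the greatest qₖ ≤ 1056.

√551 = [23; 2, 8, 1, 8, 2, 46, …] (period length 6).
Convergents:
  p_0/q_0 = 23/1
  p_1/q_1 = 47/2
  p_2/q_2 = 399/17
  p_3/q_3 = 446/19
  p_4/q_4 = 3967/169
  p_5/q_5 = 8380/357
  p_6/q_6 = 389447/16591
q_5 = 357 ≤ 1056 < 16591 = q_6, so the answer is 8380/357.

8380/357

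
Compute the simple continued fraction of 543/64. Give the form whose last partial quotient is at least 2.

[8; 2, 15, 2]

543 = 8×64 + 31
64 = 2×31 + 2
31 = 15×2 + 1
2 = 2×1 + 0  (stop)
So 543/64 = [8; 2, 15, 2].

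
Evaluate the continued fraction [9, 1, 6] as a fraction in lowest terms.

69/7

Using pₖ = aₖpₖ₋₁ + pₖ₋₂ and qₖ = aₖqₖ₋₁ + qₖ₋₂:
  k=0: a=9, p=9, q=1
  k=1: a=1, p=10, q=1
  k=2: a=6, p=69, q=7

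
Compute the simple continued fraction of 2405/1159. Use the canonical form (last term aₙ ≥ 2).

2405 = 2×1159 + 87
1159 = 13×87 + 28
87 = 3×28 + 3
28 = 9×3 + 1
3 = 3×1 + 0  (stop)
So 2405/1159 = [2; 13, 3, 9, 3].

[2; 13, 3, 9, 3]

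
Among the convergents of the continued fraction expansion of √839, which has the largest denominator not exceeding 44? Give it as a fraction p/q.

√839 = [28; 1, 27, 1, 56, …] (period length 4).
Convergents:
  p_0/q_0 = 28/1
  p_1/q_1 = 29/1
  p_2/q_2 = 811/28
  p_3/q_3 = 840/29
  p_4/q_4 = 47851/1652
q_3 = 29 ≤ 44 < 1652 = q_4, so the answer is 840/29.

840/29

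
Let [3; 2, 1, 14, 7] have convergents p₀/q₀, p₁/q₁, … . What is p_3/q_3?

Using pₖ = aₖpₖ₋₁ + pₖ₋₂, qₖ = aₖqₖ₋₁ + qₖ₋₂ (with p₋₁=1, p₋₂=0, q₋₁=0, q₋₂=1):
  k=0: a=3, p=3, q=1
  k=1: a=2, p=7, q=2
  k=2: a=1, p=10, q=3
  k=3: a=14, p=147, q=44

147/44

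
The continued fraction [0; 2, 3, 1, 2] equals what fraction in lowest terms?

11/25

Using pₖ = aₖpₖ₋₁ + pₖ₋₂ and qₖ = aₖqₖ₋₁ + qₖ₋₂:
  k=0: a=0, p=0, q=1
  k=1: a=2, p=1, q=2
  k=2: a=3, p=3, q=7
  k=3: a=1, p=4, q=9
  k=4: a=2, p=11, q=25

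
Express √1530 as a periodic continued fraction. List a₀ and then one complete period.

[39; 8, 1, 2, 8, 2, 1, 8, 78]

a₀ = ⌊√1530⌋ = 39.
With m₀=0, d₀=1 and mₖ₊₁ = dₖaₖ − mₖ, dₖ₊₁ = (n − mₖ₊₁²)/dₖ, aₖ₊₁ = ⌊(a₀+mₖ₊₁)/dₖ₊₁⌋:
  k=1: m=39, d=9, a=8
  k=2: m=33, d=49, a=1
  k=3: m=16, d=26, a=2
  k=4: m=36, d=9, a=8
  k=5: m=36, d=26, a=2
  k=6: m=16, d=49, a=1
  k=7: m=33, d=9, a=8
  k=8: m=39, d=1, a=78
d=1 and a=2a₀=78 at k=8, so the next step gives (m, d) = (39, 9) again — its k=1 value — and the period has length 8.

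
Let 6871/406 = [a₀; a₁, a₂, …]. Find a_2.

6871 = 16·406 + 375   →  a_0 = 16
406 = 1·375 + 31   →  a_1 = 1
375 = 12·31 + 3   →  a_2 = 12

12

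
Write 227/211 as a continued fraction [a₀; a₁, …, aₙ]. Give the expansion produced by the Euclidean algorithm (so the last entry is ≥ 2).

227 = 1×211 + 16
211 = 13×16 + 3
16 = 5×3 + 1
3 = 3×1 + 0  (stop)
So 227/211 = [1; 13, 5, 3].

[1; 13, 5, 3]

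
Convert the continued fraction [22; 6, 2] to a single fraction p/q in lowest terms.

288/13

Using pₖ = aₖpₖ₋₁ + pₖ₋₂ and qₖ = aₖqₖ₋₁ + qₖ₋₂:
  k=0: a=22, p=22, q=1
  k=1: a=6, p=133, q=6
  k=2: a=2, p=288, q=13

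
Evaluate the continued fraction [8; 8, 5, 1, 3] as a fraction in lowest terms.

Using pₖ = aₖpₖ₋₁ + pₖ₋₂ and qₖ = aₖqₖ₋₁ + qₖ₋₂:
  k=0: a=8, p=8, q=1
  k=1: a=8, p=65, q=8
  k=2: a=5, p=333, q=41
  k=3: a=1, p=398, q=49
  k=4: a=3, p=1527, q=188

1527/188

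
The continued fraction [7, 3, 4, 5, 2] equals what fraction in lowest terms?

1089/149

Fold from the inside: start with 2/1.
  5 + 1/2 = 11/2
  4 + 2/11 = 46/11
  3 + 11/46 = 149/46
  7 + 46/149 = 1089/149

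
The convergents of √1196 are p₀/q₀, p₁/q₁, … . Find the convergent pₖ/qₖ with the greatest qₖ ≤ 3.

69/2

√1196 = [34; 1, 1, 2, 1, 1, 68, …] (period length 6).
Convergents:
  p_0/q_0 = 34/1
  p_1/q_1 = 35/1
  p_2/q_2 = 69/2
  p_3/q_3 = 173/5
q_2 = 2 ≤ 3 < 5 = q_3, so the answer is 69/2.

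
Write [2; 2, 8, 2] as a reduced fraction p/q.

89/36

Using pₖ = aₖpₖ₋₁ + pₖ₋₂ and qₖ = aₖqₖ₋₁ + qₖ₋₂:
  k=0: a=2, p=2, q=1
  k=1: a=2, p=5, q=2
  k=2: a=8, p=42, q=17
  k=3: a=2, p=89, q=36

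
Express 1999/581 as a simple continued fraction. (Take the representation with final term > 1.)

1999 = 3×581 + 256
581 = 2×256 + 69
256 = 3×69 + 49
69 = 1×49 + 20
49 = 2×20 + 9
20 = 2×9 + 2
9 = 4×2 + 1
2 = 2×1 + 0  (stop)
So 1999/581 = [3; 2, 3, 1, 2, 2, 4, 2].

[3; 2, 3, 1, 2, 2, 4, 2]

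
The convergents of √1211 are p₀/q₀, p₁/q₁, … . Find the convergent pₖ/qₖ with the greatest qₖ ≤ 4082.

√1211 = [34; 1, 3, 1, 68, …] (period length 4).
Convergents:
  p_0/q_0 = 34/1
  p_1/q_1 = 35/1
  p_2/q_2 = 139/4
  p_3/q_3 = 174/5
  p_4/q_4 = 11971/344
  p_5/q_5 = 12145/349
  p_6/q_6 = 48406/1391
  p_7/q_7 = 60551/1740
  p_8/q_8 = 4165874/119711
q_7 = 1740 ≤ 4082 < 119711 = q_8, so the answer is 60551/1740.

60551/1740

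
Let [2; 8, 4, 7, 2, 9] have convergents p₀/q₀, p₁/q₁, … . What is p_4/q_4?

1084/511

Using pₖ = aₖpₖ₋₁ + pₖ₋₂, qₖ = aₖqₖ₋₁ + qₖ₋₂ (with p₋₁=1, p₋₂=0, q₋₁=0, q₋₂=1):
  k=0: a=2, p=2, q=1
  k=1: a=8, p=17, q=8
  k=2: a=4, p=70, q=33
  k=3: a=7, p=507, q=239
  k=4: a=2, p=1084, q=511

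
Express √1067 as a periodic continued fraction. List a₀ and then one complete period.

[32; 1, 1, 1, 64]

a₀ = ⌊√1067⌋ = 32.
With m₀=0, d₀=1 and mₖ₊₁ = dₖaₖ − mₖ, dₖ₊₁ = (n − mₖ₊₁²)/dₖ, aₖ₊₁ = ⌊(a₀+mₖ₊₁)/dₖ₊₁⌋:
  k=1: m=32, d=43, a=1
  k=2: m=11, d=22, a=1
  k=3: m=11, d=43, a=1
  k=4: m=32, d=1, a=64
d=1 and a=2a₀=64 at k=4, so the next step gives (m, d) = (32, 43) again — its k=1 value — and the period has length 4.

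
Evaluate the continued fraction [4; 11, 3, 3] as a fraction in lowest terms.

462/113

Using pₖ = aₖpₖ₋₁ + pₖ₋₂ and qₖ = aₖqₖ₋₁ + qₖ₋₂:
  k=0: a=4, p=4, q=1
  k=1: a=11, p=45, q=11
  k=2: a=3, p=139, q=34
  k=3: a=3, p=462, q=113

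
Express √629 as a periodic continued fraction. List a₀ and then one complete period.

a₀ = ⌊√629⌋ = 25.

[25; 12, 1, 1, 12, 50]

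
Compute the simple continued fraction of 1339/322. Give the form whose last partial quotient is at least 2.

1339 = 4*322 + 51
322 = 6*51 + 16
51 = 3*16 + 3
16 = 5*3 + 1
3 = 3*1 + 0  (stop)
So 1339/322 = [4; 6, 3, 5, 3].

[4; 6, 3, 5, 3]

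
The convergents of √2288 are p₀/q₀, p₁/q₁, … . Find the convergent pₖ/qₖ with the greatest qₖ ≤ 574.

27217/569

√2288 = [47; 1, 4, 1, 94, …] (period length 4).
Convergents:
  p_0/q_0 = 47/1
  p_1/q_1 = 48/1
  p_2/q_2 = 239/5
  p_3/q_3 = 287/6
  p_4/q_4 = 27217/569
  p_5/q_5 = 27504/575
q_4 = 569 ≤ 574 < 575 = q_5, so the answer is 27217/569.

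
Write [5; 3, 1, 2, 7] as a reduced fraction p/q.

427/81

Using pₖ = aₖpₖ₋₁ + pₖ₋₂ and qₖ = aₖqₖ₋₁ + qₖ₋₂:
  k=0: a=5, p=5, q=1
  k=1: a=3, p=16, q=3
  k=2: a=1, p=21, q=4
  k=3: a=2, p=58, q=11
  k=4: a=7, p=427, q=81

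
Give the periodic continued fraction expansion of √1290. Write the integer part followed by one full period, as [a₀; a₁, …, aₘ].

[35; 1, 10, 1, 70]

a₀ = ⌊√1290⌋ = 35.
With m₀=0, d₀=1 and mₖ₊₁ = dₖaₖ − mₖ, dₖ₊₁ = (n − mₖ₊₁²)/dₖ, aₖ₊₁ = ⌊(a₀+mₖ₊₁)/dₖ₊₁⌋:
  k=1: m=35, d=65, a=1
  k=2: m=30, d=6, a=10
  k=3: m=30, d=65, a=1
  k=4: m=35, d=1, a=70
d=1 and a=2a₀=70 at k=4, so the next step gives (m, d) = (35, 65) again — its k=1 value — and the period has length 4.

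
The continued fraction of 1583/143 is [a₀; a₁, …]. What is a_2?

3

1583 = 11·143 + 10   →  a_0 = 11
143 = 14·10 + 3   →  a_1 = 14
10 = 3·3 + 1   →  a_2 = 3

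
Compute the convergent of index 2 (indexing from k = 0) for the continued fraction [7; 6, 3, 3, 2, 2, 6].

Using pₖ = aₖpₖ₋₁ + pₖ₋₂, qₖ = aₖqₖ₋₁ + qₖ₋₂ (with p₋₁=1, p₋₂=0, q₋₁=0, q₋₂=1):
  k=0: a=7, p=7, q=1
  k=1: a=6, p=43, q=6
  k=2: a=3, p=136, q=19

136/19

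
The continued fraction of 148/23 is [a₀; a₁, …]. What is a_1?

2

148 = 6·23 + 10   →  a_0 = 6
23 = 2·10 + 3   →  a_1 = 2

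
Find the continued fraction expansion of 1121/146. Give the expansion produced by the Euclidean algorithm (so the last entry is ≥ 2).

1121 = 7×146 + 99
146 = 1×99 + 47
99 = 2×47 + 5
47 = 9×5 + 2
5 = 2×2 + 1
2 = 2×1 + 0  (stop)
So 1121/146 = [7; 1, 2, 9, 2, 2].

[7; 1, 2, 9, 2, 2]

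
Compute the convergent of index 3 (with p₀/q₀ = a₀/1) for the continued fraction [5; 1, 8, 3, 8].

Using pₖ = aₖpₖ₋₁ + pₖ₋₂, qₖ = aₖqₖ₋₁ + qₖ₋₂ (with p₋₁=1, p₋₂=0, q₋₁=0, q₋₂=1):
  k=0: a=5, p=5, q=1
  k=1: a=1, p=6, q=1
  k=2: a=8, p=53, q=9
  k=3: a=3, p=165, q=28

165/28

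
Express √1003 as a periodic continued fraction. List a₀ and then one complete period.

a₀ = ⌊√1003⌋ = 31.
With m₀=0, d₀=1 and mₖ₊₁ = dₖaₖ − mₖ, dₖ₊₁ = (n − mₖ₊₁²)/dₖ, aₖ₊₁ = ⌊(a₀+mₖ₊₁)/dₖ₊₁⌋:
  k=1: m=31, d=42, a=1
  k=2: m=11, d=21, a=2
  k=3: m=31, d=2, a=31
  k=4: m=31, d=21, a=2
  k=5: m=11, d=42, a=1
  k=6: m=31, d=1, a=62
d=1 and a=2a₀=62 at k=6, so the next step gives (m, d) = (31, 42) again — its k=1 value — and the period has length 6.

[31; 1, 2, 31, 2, 1, 62]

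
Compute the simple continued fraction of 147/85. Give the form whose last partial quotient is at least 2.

[1; 1, 2, 1, 2, 3, 2]

147 = 1×85 + 62
85 = 1×62 + 23
62 = 2×23 + 16
23 = 1×16 + 7
16 = 2×7 + 2
7 = 3×2 + 1
2 = 2×1 + 0  (stop)
So 147/85 = [1; 1, 2, 1, 2, 3, 2].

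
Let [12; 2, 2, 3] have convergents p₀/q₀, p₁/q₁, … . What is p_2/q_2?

62/5

Using pₖ = aₖpₖ₋₁ + pₖ₋₂, qₖ = aₖqₖ₋₁ + qₖ₋₂ (with p₋₁=1, p₋₂=0, q₋₁=0, q₋₂=1):
  k=0: a=12, p=12, q=1
  k=1: a=2, p=25, q=2
  k=2: a=2, p=62, q=5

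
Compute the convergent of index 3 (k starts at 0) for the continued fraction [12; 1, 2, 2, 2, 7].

Using pₖ = aₖpₖ₋₁ + pₖ₋₂, qₖ = aₖqₖ₋₁ + qₖ₋₂ (with p₋₁=1, p₋₂=0, q₋₁=0, q₋₂=1):
  k=0: a=12, p=12, q=1
  k=1: a=1, p=13, q=1
  k=2: a=2, p=38, q=3
  k=3: a=2, p=89, q=7

89/7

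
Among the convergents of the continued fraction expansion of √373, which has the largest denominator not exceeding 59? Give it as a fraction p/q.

√373 = [19; 3, 5, 5, 3, 38, …] (period length 5).
Convergents:
  p_0/q_0 = 19/1
  p_1/q_1 = 58/3
  p_2/q_2 = 309/16
  p_3/q_3 = 1603/83
q_2 = 16 ≤ 59 < 83 = q_3, so the answer is 309/16.

309/16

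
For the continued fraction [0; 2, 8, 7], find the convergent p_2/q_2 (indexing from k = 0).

8/17

Using pₖ = aₖpₖ₋₁ + pₖ₋₂, qₖ = aₖqₖ₋₁ + qₖ₋₂ (with p₋₁=1, p₋₂=0, q₋₁=0, q₋₂=1):
  k=0: a=0, p=0, q=1
  k=1: a=2, p=1, q=2
  k=2: a=8, p=8, q=17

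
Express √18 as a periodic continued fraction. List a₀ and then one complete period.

a₀ = ⌊√18⌋ = 4.

[4; 4, 8]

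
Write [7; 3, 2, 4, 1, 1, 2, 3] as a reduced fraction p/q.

Using pₖ = aₖpₖ₋₁ + pₖ₋₂ and qₖ = aₖqₖ₋₁ + qₖ₋₂:
  k=0: a=7, p=7, q=1
  k=1: a=3, p=22, q=3
  k=2: a=2, p=51, q=7
  k=3: a=4, p=226, q=31
  k=4: a=1, p=277, q=38
  k=5: a=1, p=503, q=69
  k=6: a=2, p=1283, q=176
  k=7: a=3, p=4352, q=597

4352/597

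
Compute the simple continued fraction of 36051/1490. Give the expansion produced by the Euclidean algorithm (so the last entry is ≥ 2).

[24; 5, 8, 3, 5, 2]

36051 = 24*1490 + 291
1490 = 5*291 + 35
291 = 8*35 + 11
35 = 3*11 + 2
11 = 5*2 + 1
2 = 2*1 + 0  (stop)
So 36051/1490 = [24; 5, 8, 3, 5, 2].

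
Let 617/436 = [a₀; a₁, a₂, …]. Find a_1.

617 = 1·436 + 181   →  a_0 = 1
436 = 2·181 + 74   →  a_1 = 2

2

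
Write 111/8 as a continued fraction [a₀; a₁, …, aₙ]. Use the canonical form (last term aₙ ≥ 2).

111 = 13·8 + 7
8 = 1·7 + 1
7 = 7·1 + 0  (stop)
So 111/8 = [13; 1, 7].

[13; 1, 7]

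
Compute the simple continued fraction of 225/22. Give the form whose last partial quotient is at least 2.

225 = 10×22 + 5
22 = 4×5 + 2
5 = 2×2 + 1
2 = 2×1 + 0  (stop)
So 225/22 = [10; 4, 2, 2].

[10; 4, 2, 2]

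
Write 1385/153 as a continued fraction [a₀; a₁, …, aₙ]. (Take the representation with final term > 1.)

[9; 19, 8]

1385 = 9·153 + 8
153 = 19·8 + 1
8 = 8·1 + 0  (stop)
So 1385/153 = [9; 19, 8].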